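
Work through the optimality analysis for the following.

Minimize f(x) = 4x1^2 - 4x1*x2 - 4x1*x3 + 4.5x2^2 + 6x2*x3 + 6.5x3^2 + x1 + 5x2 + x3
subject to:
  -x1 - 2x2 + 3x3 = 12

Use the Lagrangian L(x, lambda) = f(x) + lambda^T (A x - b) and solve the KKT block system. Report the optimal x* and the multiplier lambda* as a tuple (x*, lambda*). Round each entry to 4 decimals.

Form the Lagrangian:
  L(x, lambda) = (1/2) x^T Q x + c^T x + lambda^T (A x - b)
Stationarity (grad_x L = 0): Q x + c + A^T lambda = 0.
Primal feasibility: A x = b.

This gives the KKT block system:
  [ Q   A^T ] [ x     ]   [-c ]
  [ A    0  ] [ lambda ] = [ b ]

Solving the linear system:
  x*      = (-1.158, -2.9148, 1.6708)
  lambda* = (-3.288)
  f(x*)   = 12.6976

x* = (-1.158, -2.9148, 1.6708), lambda* = (-3.288)


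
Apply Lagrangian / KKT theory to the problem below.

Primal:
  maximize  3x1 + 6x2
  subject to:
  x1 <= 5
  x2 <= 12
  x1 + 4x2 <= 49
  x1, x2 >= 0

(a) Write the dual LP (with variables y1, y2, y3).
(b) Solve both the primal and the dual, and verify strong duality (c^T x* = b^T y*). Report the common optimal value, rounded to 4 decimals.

The standard primal-dual pair for 'max c^T x s.t. A x <= b, x >= 0' is:
  Dual:  min b^T y  s.t.  A^T y >= c,  y >= 0.

So the dual LP is:
  minimize  5y1 + 12y2 + 49y3
  subject to:
    y1 + y3 >= 3
    y2 + 4y3 >= 6
    y1, y2, y3 >= 0

Solving the primal: x* = (5, 11).
  primal value c^T x* = 81.
Solving the dual: y* = (1.5, 0, 1.5).
  dual value b^T y* = 81.
Strong duality: c^T x* = b^T y*. Confirmed.

81


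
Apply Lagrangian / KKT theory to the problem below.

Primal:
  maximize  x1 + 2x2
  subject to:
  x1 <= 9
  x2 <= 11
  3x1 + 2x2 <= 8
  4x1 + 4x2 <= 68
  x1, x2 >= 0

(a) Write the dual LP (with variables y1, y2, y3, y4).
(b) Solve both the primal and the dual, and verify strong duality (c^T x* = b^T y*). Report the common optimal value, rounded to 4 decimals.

The standard primal-dual pair for 'max c^T x s.t. A x <= b, x >= 0' is:
  Dual:  min b^T y  s.t.  A^T y >= c,  y >= 0.

So the dual LP is:
  minimize  9y1 + 11y2 + 8y3 + 68y4
  subject to:
    y1 + 3y3 + 4y4 >= 1
    y2 + 2y3 + 4y4 >= 2
    y1, y2, y3, y4 >= 0

Solving the primal: x* = (0, 4).
  primal value c^T x* = 8.
Solving the dual: y* = (0, 0, 1, 0).
  dual value b^T y* = 8.
Strong duality: c^T x* = b^T y*. Confirmed.

8


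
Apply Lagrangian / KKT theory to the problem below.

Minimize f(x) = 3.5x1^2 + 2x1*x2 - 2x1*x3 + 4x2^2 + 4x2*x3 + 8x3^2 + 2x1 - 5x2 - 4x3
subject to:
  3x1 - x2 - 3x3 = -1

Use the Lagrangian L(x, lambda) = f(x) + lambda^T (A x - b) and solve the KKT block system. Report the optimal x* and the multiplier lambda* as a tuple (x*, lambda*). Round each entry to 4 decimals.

Form the Lagrangian:
  L(x, lambda) = (1/2) x^T Q x + c^T x + lambda^T (A x - b)
Stationarity (grad_x L = 0): Q x + c + A^T lambda = 0.
Primal feasibility: A x = b.

This gives the KKT block system:
  [ Q   A^T ] [ x     ]   [-c ]
  [ A    0  ] [ lambda ] = [ b ]

Solving the linear system:
  x*      = (-0.1833, 0.6125, -0.0542)
  lambda* = (-0.6833)
  f(x*)   = -1.9479

x* = (-0.1833, 0.6125, -0.0542), lambda* = (-0.6833)


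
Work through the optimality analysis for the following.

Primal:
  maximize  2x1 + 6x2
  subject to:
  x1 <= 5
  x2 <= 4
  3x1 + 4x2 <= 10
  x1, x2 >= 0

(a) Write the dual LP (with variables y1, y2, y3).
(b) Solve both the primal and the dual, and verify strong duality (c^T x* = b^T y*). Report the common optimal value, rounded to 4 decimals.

The standard primal-dual pair for 'max c^T x s.t. A x <= b, x >= 0' is:
  Dual:  min b^T y  s.t.  A^T y >= c,  y >= 0.

So the dual LP is:
  minimize  5y1 + 4y2 + 10y3
  subject to:
    y1 + 3y3 >= 2
    y2 + 4y3 >= 6
    y1, y2, y3 >= 0

Solving the primal: x* = (0, 2.5).
  primal value c^T x* = 15.
Solving the dual: y* = (0, 0, 1.5).
  dual value b^T y* = 15.
Strong duality: c^T x* = b^T y*. Confirmed.

15


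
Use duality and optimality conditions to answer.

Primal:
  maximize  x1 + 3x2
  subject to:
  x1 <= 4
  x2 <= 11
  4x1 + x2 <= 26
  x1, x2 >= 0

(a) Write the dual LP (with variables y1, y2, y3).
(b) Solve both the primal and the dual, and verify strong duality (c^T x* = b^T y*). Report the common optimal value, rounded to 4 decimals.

The standard primal-dual pair for 'max c^T x s.t. A x <= b, x >= 0' is:
  Dual:  min b^T y  s.t.  A^T y >= c,  y >= 0.

So the dual LP is:
  minimize  4y1 + 11y2 + 26y3
  subject to:
    y1 + 4y3 >= 1
    y2 + y3 >= 3
    y1, y2, y3 >= 0

Solving the primal: x* = (3.75, 11).
  primal value c^T x* = 36.75.
Solving the dual: y* = (0, 2.75, 0.25).
  dual value b^T y* = 36.75.
Strong duality: c^T x* = b^T y*. Confirmed.

36.75


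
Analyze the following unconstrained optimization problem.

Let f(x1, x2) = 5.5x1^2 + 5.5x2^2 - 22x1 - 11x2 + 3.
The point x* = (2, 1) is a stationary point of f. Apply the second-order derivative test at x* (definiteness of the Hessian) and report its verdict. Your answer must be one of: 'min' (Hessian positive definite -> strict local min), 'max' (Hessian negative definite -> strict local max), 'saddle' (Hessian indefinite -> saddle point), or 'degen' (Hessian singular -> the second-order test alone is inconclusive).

Compute the Hessian H = grad^2 f:
  H = [[11, 0], [0, 11]]
Verify stationarity: grad f(x*) = H x* + g = (0, 0).
Eigenvalues of H: 11, 11.
Both eigenvalues > 0, so H is positive definite -> x* is a strict local min.

min


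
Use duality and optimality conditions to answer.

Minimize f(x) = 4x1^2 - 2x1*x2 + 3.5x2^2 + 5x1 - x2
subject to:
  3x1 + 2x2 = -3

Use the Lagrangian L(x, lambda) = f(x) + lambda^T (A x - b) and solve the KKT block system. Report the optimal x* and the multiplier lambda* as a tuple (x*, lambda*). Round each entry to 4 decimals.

Form the Lagrangian:
  L(x, lambda) = (1/2) x^T Q x + c^T x + lambda^T (A x - b)
Stationarity (grad_x L = 0): Q x + c + A^T lambda = 0.
Primal feasibility: A x = b.

This gives the KKT block system:
  [ Q   A^T ] [ x     ]   [-c ]
  [ A    0  ] [ lambda ] = [ b ]

Solving the linear system:
  x*      = (-0.8487, -0.2269)
  lambda* = (0.4454)
  f(x*)   = -1.3403

x* = (-0.8487, -0.2269), lambda* = (0.4454)


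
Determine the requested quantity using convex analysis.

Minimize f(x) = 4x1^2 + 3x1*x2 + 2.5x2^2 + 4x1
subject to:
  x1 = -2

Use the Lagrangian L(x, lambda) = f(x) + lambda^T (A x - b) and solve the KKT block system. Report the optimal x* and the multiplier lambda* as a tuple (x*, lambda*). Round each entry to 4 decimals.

Form the Lagrangian:
  L(x, lambda) = (1/2) x^T Q x + c^T x + lambda^T (A x - b)
Stationarity (grad_x L = 0): Q x + c + A^T lambda = 0.
Primal feasibility: A x = b.

This gives the KKT block system:
  [ Q   A^T ] [ x     ]   [-c ]
  [ A    0  ] [ lambda ] = [ b ]

Solving the linear system:
  x*      = (-2, 1.2)
  lambda* = (8.4)
  f(x*)   = 4.4

x* = (-2, 1.2), lambda* = (8.4)


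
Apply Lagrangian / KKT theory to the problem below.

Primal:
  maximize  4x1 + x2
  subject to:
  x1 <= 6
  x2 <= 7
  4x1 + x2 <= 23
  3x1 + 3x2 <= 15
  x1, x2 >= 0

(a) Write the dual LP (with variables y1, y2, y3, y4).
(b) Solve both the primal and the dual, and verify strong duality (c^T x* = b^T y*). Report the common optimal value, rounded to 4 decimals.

The standard primal-dual pair for 'max c^T x s.t. A x <= b, x >= 0' is:
  Dual:  min b^T y  s.t.  A^T y >= c,  y >= 0.

So the dual LP is:
  minimize  6y1 + 7y2 + 23y3 + 15y4
  subject to:
    y1 + 4y3 + 3y4 >= 4
    y2 + y3 + 3y4 >= 1
    y1, y2, y3, y4 >= 0

Solving the primal: x* = (5, 0).
  primal value c^T x* = 20.
Solving the dual: y* = (0, 0, 0, 1.3333).
  dual value b^T y* = 20.
Strong duality: c^T x* = b^T y*. Confirmed.

20


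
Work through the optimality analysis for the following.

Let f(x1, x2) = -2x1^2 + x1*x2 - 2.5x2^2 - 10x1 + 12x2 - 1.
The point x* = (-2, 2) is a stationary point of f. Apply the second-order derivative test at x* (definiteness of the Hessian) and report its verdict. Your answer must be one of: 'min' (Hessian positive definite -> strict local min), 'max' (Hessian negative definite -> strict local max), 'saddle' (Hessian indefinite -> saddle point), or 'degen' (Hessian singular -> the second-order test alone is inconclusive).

Compute the Hessian H = grad^2 f:
  H = [[-4, 1], [1, -5]]
Verify stationarity: grad f(x*) = H x* + g = (0, 0).
Eigenvalues of H: -5.618, -3.382.
Both eigenvalues < 0, so H is negative definite -> x* is a strict local max.

max


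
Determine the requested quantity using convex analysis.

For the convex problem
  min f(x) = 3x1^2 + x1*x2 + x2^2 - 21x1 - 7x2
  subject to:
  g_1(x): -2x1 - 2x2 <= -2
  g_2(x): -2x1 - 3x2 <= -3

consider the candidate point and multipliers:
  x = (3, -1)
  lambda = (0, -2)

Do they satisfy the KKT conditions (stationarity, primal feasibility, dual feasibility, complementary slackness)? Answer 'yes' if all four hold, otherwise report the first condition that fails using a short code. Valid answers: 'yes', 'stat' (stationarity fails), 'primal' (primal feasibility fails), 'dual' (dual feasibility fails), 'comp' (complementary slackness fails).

Gradient of f: grad f(x) = Q x + c = (-4, -6)
Constraint values g_i(x) = a_i^T x - b_i:
  g_1((3, -1)) = -2
  g_2((3, -1)) = 0
Stationarity residual: grad f(x) + sum_i lambda_i a_i = (0, 0)
  -> stationarity OK
Primal feasibility (all g_i <= 0): OK
Dual feasibility (all lambda_i >= 0): FAILS
Complementary slackness (lambda_i * g_i(x) = 0 for all i): OK

Verdict: the first failing condition is dual_feasibility -> dual.

dual


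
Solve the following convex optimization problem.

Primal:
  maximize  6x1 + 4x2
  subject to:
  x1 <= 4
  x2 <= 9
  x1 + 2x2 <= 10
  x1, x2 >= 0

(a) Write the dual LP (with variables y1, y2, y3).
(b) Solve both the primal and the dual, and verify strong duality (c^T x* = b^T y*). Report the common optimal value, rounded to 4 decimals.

The standard primal-dual pair for 'max c^T x s.t. A x <= b, x >= 0' is:
  Dual:  min b^T y  s.t.  A^T y >= c,  y >= 0.

So the dual LP is:
  minimize  4y1 + 9y2 + 10y3
  subject to:
    y1 + y3 >= 6
    y2 + 2y3 >= 4
    y1, y2, y3 >= 0

Solving the primal: x* = (4, 3).
  primal value c^T x* = 36.
Solving the dual: y* = (4, 0, 2).
  dual value b^T y* = 36.
Strong duality: c^T x* = b^T y*. Confirmed.

36


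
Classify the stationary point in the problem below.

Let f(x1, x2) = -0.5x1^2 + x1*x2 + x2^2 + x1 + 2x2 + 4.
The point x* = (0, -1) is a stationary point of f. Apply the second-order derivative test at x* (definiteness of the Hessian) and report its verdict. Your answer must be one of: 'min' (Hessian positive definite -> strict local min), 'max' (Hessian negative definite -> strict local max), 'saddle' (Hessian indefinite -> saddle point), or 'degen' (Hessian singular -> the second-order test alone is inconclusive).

Compute the Hessian H = grad^2 f:
  H = [[-1, 1], [1, 2]]
Verify stationarity: grad f(x*) = H x* + g = (0, 0).
Eigenvalues of H: -1.3028, 2.3028.
Eigenvalues have mixed signs, so H is indefinite -> x* is a saddle point.

saddle


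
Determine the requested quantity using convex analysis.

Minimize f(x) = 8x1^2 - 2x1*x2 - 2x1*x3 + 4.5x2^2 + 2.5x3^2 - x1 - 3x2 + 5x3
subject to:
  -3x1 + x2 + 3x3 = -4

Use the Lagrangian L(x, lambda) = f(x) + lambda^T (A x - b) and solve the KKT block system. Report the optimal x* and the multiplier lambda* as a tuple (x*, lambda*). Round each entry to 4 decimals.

Form the Lagrangian:
  L(x, lambda) = (1/2) x^T Q x + c^T x + lambda^T (A x - b)
Stationarity (grad_x L = 0): Q x + c + A^T lambda = 0.
Primal feasibility: A x = b.

This gives the KKT block system:
  [ Q   A^T ] [ x     ]   [-c ]
  [ A    0  ] [ lambda ] = [ b ]

Solving the linear system:
  x*      = (0.0478, 0.2708, -1.3758)
  lambda* = (0.6582)
  f(x*)   = -2.5532

x* = (0.0478, 0.2708, -1.3758), lambda* = (0.6582)


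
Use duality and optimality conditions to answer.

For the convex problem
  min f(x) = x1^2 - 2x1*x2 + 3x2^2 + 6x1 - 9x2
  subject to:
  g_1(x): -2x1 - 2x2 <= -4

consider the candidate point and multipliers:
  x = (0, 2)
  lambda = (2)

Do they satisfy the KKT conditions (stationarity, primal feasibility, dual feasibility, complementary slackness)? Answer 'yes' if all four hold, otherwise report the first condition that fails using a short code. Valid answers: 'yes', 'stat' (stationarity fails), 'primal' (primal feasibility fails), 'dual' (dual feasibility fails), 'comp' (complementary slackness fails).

Gradient of f: grad f(x) = Q x + c = (2, 3)
Constraint values g_i(x) = a_i^T x - b_i:
  g_1((0, 2)) = 0
Stationarity residual: grad f(x) + sum_i lambda_i a_i = (-2, -1)
  -> stationarity FAILS
Primal feasibility (all g_i <= 0): OK
Dual feasibility (all lambda_i >= 0): OK
Complementary slackness (lambda_i * g_i(x) = 0 for all i): OK

Verdict: the first failing condition is stationarity -> stat.

stat


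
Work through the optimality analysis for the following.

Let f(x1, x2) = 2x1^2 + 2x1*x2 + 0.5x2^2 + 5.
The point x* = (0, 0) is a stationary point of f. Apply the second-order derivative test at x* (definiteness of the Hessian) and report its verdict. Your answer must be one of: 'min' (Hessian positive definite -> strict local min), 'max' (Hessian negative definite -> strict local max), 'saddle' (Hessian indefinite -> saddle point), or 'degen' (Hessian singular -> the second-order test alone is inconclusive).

Compute the Hessian H = grad^2 f:
  H = [[4, 2], [2, 1]]
Verify stationarity: grad f(x*) = H x* + g = (0, 0).
Eigenvalues of H: 0, 5.
H has a zero eigenvalue (singular; positive semidefinite but not definite), so H is neither positive definite, negative definite, nor indefinite. The second-order test alone is inconclusive -> degen.
(Indeed, f is constant along the null direction of H through x*, so x* is not a strict local extremum.)

degen


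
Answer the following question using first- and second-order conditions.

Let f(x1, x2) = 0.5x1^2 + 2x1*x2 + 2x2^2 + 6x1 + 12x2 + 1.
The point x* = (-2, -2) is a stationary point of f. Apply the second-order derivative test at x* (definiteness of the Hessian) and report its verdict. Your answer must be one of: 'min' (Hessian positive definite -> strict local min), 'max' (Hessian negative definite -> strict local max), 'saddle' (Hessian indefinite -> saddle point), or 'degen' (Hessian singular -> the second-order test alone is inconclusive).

Compute the Hessian H = grad^2 f:
  H = [[1, 2], [2, 4]]
Verify stationarity: grad f(x*) = H x* + g = (0, 0).
Eigenvalues of H: 0, 5.
H has a zero eigenvalue (singular; positive semidefinite but not definite), so H is neither positive definite, negative definite, nor indefinite. The second-order test alone is inconclusive -> degen.
(Indeed, f is constant along the null direction of H through x*, so x* is not a strict local extremum.)

degen


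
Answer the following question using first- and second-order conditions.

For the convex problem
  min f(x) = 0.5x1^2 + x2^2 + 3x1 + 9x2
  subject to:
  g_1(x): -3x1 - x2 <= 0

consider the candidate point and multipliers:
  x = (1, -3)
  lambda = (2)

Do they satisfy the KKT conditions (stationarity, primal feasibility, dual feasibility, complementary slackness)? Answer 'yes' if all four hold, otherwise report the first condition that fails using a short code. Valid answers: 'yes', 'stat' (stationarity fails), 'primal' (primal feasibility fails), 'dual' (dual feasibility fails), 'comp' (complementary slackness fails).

Gradient of f: grad f(x) = Q x + c = (4, 3)
Constraint values g_i(x) = a_i^T x - b_i:
  g_1((1, -3)) = 0
Stationarity residual: grad f(x) + sum_i lambda_i a_i = (-2, 1)
  -> stationarity FAILS
Primal feasibility (all g_i <= 0): OK
Dual feasibility (all lambda_i >= 0): OK
Complementary slackness (lambda_i * g_i(x) = 0 for all i): OK

Verdict: the first failing condition is stationarity -> stat.

stat


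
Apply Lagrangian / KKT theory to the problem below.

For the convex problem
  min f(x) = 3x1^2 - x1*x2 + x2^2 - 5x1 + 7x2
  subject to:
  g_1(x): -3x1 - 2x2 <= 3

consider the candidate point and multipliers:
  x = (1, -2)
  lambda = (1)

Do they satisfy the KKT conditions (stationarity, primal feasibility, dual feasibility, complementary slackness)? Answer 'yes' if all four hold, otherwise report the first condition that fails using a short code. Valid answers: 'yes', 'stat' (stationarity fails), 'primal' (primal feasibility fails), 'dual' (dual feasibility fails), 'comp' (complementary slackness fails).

Gradient of f: grad f(x) = Q x + c = (3, 2)
Constraint values g_i(x) = a_i^T x - b_i:
  g_1((1, -2)) = -2
Stationarity residual: grad f(x) + sum_i lambda_i a_i = (0, 0)
  -> stationarity OK
Primal feasibility (all g_i <= 0): OK
Dual feasibility (all lambda_i >= 0): OK
Complementary slackness (lambda_i * g_i(x) = 0 for all i): FAILS

Verdict: the first failing condition is complementary_slackness -> comp.

comp


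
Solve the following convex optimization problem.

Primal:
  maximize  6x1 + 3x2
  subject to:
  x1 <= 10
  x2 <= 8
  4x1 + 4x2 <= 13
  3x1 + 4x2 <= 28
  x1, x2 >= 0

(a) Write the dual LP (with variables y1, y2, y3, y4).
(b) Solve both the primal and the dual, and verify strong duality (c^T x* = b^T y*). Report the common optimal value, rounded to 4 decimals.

The standard primal-dual pair for 'max c^T x s.t. A x <= b, x >= 0' is:
  Dual:  min b^T y  s.t.  A^T y >= c,  y >= 0.

So the dual LP is:
  minimize  10y1 + 8y2 + 13y3 + 28y4
  subject to:
    y1 + 4y3 + 3y4 >= 6
    y2 + 4y3 + 4y4 >= 3
    y1, y2, y3, y4 >= 0

Solving the primal: x* = (3.25, 0).
  primal value c^T x* = 19.5.
Solving the dual: y* = (0, 0, 1.5, 0).
  dual value b^T y* = 19.5.
Strong duality: c^T x* = b^T y*. Confirmed.

19.5


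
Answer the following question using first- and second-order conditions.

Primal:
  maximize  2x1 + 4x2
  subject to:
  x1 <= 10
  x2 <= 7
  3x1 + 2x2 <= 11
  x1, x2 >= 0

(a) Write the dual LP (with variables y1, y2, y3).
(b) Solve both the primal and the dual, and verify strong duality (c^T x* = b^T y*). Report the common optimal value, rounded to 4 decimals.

The standard primal-dual pair for 'max c^T x s.t. A x <= b, x >= 0' is:
  Dual:  min b^T y  s.t.  A^T y >= c,  y >= 0.

So the dual LP is:
  minimize  10y1 + 7y2 + 11y3
  subject to:
    y1 + 3y3 >= 2
    y2 + 2y3 >= 4
    y1, y2, y3 >= 0

Solving the primal: x* = (0, 5.5).
  primal value c^T x* = 22.
Solving the dual: y* = (0, 0, 2).
  dual value b^T y* = 22.
Strong duality: c^T x* = b^T y*. Confirmed.

22


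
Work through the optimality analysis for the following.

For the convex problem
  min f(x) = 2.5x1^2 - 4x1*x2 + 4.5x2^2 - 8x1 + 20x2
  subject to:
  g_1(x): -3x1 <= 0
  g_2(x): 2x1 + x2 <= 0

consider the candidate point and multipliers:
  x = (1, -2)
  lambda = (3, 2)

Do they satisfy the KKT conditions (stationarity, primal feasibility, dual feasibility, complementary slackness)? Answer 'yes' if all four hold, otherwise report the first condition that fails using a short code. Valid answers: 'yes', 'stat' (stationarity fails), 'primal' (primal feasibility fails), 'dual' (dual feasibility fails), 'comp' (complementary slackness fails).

Gradient of f: grad f(x) = Q x + c = (5, -2)
Constraint values g_i(x) = a_i^T x - b_i:
  g_1((1, -2)) = -3
  g_2((1, -2)) = 0
Stationarity residual: grad f(x) + sum_i lambda_i a_i = (0, 0)
  -> stationarity OK
Primal feasibility (all g_i <= 0): OK
Dual feasibility (all lambda_i >= 0): OK
Complementary slackness (lambda_i * g_i(x) = 0 for all i): FAILS

Verdict: the first failing condition is complementary_slackness -> comp.

comp


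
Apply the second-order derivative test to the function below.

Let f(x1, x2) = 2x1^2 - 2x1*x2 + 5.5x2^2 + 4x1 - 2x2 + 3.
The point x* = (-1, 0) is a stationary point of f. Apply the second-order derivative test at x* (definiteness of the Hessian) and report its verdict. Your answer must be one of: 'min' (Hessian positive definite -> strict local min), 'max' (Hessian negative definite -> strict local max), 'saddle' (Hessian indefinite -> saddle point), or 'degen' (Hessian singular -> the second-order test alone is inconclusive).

Compute the Hessian H = grad^2 f:
  H = [[4, -2], [-2, 11]]
Verify stationarity: grad f(x*) = H x* + g = (0, 0).
Eigenvalues of H: 3.4689, 11.5311.
Both eigenvalues > 0, so H is positive definite -> x* is a strict local min.

min


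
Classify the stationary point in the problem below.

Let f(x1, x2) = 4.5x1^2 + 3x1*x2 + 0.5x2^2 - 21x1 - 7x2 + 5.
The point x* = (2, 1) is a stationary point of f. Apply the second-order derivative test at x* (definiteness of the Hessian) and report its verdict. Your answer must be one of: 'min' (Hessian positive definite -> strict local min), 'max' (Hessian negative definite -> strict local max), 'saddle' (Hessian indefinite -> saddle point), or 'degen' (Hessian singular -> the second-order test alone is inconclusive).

Compute the Hessian H = grad^2 f:
  H = [[9, 3], [3, 1]]
Verify stationarity: grad f(x*) = H x* + g = (0, 0).
Eigenvalues of H: 0, 10.
H has a zero eigenvalue (singular; positive semidefinite but not definite), so H is neither positive definite, negative definite, nor indefinite. The second-order test alone is inconclusive -> degen.
(Indeed, f is constant along the null direction of H through x*, so x* is not a strict local extremum.)

degen


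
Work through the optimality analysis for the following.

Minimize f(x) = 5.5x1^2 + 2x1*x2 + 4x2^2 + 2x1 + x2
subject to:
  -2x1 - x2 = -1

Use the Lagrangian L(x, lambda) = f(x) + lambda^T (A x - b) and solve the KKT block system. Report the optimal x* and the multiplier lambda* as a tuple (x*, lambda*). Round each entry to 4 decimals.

Form the Lagrangian:
  L(x, lambda) = (1/2) x^T Q x + c^T x + lambda^T (A x - b)
Stationarity (grad_x L = 0): Q x + c + A^T lambda = 0.
Primal feasibility: A x = b.

This gives the KKT block system:
  [ Q   A^T ] [ x     ]   [-c ]
  [ A    0  ] [ lambda ] = [ b ]

Solving the linear system:
  x*      = (0.4, 0.2)
  lambda* = (3.4)
  f(x*)   = 2.2

x* = (0.4, 0.2), lambda* = (3.4)


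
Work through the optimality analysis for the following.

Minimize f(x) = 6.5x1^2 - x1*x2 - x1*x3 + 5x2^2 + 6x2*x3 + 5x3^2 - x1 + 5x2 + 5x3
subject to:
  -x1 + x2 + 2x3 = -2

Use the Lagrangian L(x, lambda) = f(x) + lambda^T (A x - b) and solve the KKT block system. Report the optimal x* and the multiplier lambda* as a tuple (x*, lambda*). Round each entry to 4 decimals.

Form the Lagrangian:
  L(x, lambda) = (1/2) x^T Q x + c^T x + lambda^T (A x - b)
Stationarity (grad_x L = 0): Q x + c + A^T lambda = 0.
Primal feasibility: A x = b.

This gives the KKT block system:
  [ Q   A^T ] [ x     ]   [-c ]
  [ A    0  ] [ lambda ] = [ b ]

Solving the linear system:
  x*      = (0.1724, -0.2308, -0.7984)
  lambda* = (2.2706)
  f(x*)   = -0.3886

x* = (0.1724, -0.2308, -0.7984), lambda* = (2.2706)


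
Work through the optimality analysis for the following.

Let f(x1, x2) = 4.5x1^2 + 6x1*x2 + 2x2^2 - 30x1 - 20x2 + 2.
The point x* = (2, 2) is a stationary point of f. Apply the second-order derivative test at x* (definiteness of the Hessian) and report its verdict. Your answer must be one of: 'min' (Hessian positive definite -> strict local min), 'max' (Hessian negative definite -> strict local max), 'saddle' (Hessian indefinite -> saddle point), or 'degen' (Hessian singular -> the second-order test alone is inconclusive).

Compute the Hessian H = grad^2 f:
  H = [[9, 6], [6, 4]]
Verify stationarity: grad f(x*) = H x* + g = (0, 0).
Eigenvalues of H: 0, 13.
H has a zero eigenvalue (singular; positive semidefinite but not definite), so H is neither positive definite, negative definite, nor indefinite. The second-order test alone is inconclusive -> degen.
(Indeed, f is constant along the null direction of H through x*, so x* is not a strict local extremum.)

degen


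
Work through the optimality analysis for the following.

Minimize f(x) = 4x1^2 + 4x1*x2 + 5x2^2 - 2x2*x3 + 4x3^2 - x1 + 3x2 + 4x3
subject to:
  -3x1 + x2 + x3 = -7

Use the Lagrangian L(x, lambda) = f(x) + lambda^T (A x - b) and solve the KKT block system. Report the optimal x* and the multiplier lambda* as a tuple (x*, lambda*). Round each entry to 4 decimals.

Form the Lagrangian:
  L(x, lambda) = (1/2) x^T Q x + c^T x + lambda^T (A x - b)
Stationarity (grad_x L = 0): Q x + c + A^T lambda = 0.
Primal feasibility: A x = b.

This gives the KKT block system:
  [ Q   A^T ] [ x     ]   [-c ]
  [ A    0  ] [ lambda ] = [ b ]

Solving the linear system:
  x*      = (1.5314, -1.3266, -1.0793)
  lambda* = (1.9815)
  f(x*)   = 2.0212

x* = (1.5314, -1.3266, -1.0793), lambda* = (1.9815)


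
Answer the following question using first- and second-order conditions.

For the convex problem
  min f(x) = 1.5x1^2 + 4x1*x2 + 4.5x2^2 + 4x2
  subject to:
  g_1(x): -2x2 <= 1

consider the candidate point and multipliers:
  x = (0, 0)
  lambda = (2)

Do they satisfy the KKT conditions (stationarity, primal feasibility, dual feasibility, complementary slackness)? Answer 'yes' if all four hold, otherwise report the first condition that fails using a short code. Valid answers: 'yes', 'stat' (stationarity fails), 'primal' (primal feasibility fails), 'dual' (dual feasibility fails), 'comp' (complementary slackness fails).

Gradient of f: grad f(x) = Q x + c = (0, 4)
Constraint values g_i(x) = a_i^T x - b_i:
  g_1((0, 0)) = -1
Stationarity residual: grad f(x) + sum_i lambda_i a_i = (0, 0)
  -> stationarity OK
Primal feasibility (all g_i <= 0): OK
Dual feasibility (all lambda_i >= 0): OK
Complementary slackness (lambda_i * g_i(x) = 0 for all i): FAILS

Verdict: the first failing condition is complementary_slackness -> comp.

comp


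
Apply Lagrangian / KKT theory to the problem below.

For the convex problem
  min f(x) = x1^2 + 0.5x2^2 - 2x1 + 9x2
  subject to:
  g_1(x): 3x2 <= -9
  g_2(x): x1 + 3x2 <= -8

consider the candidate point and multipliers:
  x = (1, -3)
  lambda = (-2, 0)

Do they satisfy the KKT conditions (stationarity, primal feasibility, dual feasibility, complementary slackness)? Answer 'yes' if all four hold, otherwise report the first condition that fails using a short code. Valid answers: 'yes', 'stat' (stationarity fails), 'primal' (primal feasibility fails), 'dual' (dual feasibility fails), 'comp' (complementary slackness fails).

Gradient of f: grad f(x) = Q x + c = (0, 6)
Constraint values g_i(x) = a_i^T x - b_i:
  g_1((1, -3)) = 0
  g_2((1, -3)) = 0
Stationarity residual: grad f(x) + sum_i lambda_i a_i = (0, 0)
  -> stationarity OK
Primal feasibility (all g_i <= 0): OK
Dual feasibility (all lambda_i >= 0): FAILS
Complementary slackness (lambda_i * g_i(x) = 0 for all i): OK

Verdict: the first failing condition is dual_feasibility -> dual.

dual


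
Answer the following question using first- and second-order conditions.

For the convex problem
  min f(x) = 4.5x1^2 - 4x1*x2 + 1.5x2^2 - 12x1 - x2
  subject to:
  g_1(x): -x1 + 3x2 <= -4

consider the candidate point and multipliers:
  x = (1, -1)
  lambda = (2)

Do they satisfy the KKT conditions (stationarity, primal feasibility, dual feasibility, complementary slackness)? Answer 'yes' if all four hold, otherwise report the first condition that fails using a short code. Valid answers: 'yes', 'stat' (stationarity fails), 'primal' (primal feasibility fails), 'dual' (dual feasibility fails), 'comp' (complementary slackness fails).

Gradient of f: grad f(x) = Q x + c = (1, -8)
Constraint values g_i(x) = a_i^T x - b_i:
  g_1((1, -1)) = 0
Stationarity residual: grad f(x) + sum_i lambda_i a_i = (-1, -2)
  -> stationarity FAILS
Primal feasibility (all g_i <= 0): OK
Dual feasibility (all lambda_i >= 0): OK
Complementary slackness (lambda_i * g_i(x) = 0 for all i): OK

Verdict: the first failing condition is stationarity -> stat.

stat


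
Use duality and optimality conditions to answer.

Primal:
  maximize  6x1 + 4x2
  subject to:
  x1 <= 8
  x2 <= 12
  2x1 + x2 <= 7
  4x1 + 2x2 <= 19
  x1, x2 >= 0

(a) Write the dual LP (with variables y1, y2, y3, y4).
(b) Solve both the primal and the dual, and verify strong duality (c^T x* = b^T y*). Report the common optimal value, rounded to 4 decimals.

The standard primal-dual pair for 'max c^T x s.t. A x <= b, x >= 0' is:
  Dual:  min b^T y  s.t.  A^T y >= c,  y >= 0.

So the dual LP is:
  minimize  8y1 + 12y2 + 7y3 + 19y4
  subject to:
    y1 + 2y3 + 4y4 >= 6
    y2 + y3 + 2y4 >= 4
    y1, y2, y3, y4 >= 0

Solving the primal: x* = (0, 7).
  primal value c^T x* = 28.
Solving the dual: y* = (0, 0, 4, 0).
  dual value b^T y* = 28.
Strong duality: c^T x* = b^T y*. Confirmed.

28


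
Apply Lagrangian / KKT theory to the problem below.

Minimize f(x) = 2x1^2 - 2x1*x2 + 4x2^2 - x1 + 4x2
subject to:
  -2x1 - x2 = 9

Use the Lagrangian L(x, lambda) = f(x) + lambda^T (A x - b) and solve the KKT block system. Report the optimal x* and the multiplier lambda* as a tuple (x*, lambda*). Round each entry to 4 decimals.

Form the Lagrangian:
  L(x, lambda) = (1/2) x^T Q x + c^T x + lambda^T (A x - b)
Stationarity (grad_x L = 0): Q x + c + A^T lambda = 0.
Primal feasibility: A x = b.

This gives the KKT block system:
  [ Q   A^T ] [ x     ]   [-c ]
  [ A    0  ] [ lambda ] = [ b ]

Solving the linear system:
  x*      = (-3.4773, -2.0455)
  lambda* = (-5.4091)
  f(x*)   = 21.9886

x* = (-3.4773, -2.0455), lambda* = (-5.4091)


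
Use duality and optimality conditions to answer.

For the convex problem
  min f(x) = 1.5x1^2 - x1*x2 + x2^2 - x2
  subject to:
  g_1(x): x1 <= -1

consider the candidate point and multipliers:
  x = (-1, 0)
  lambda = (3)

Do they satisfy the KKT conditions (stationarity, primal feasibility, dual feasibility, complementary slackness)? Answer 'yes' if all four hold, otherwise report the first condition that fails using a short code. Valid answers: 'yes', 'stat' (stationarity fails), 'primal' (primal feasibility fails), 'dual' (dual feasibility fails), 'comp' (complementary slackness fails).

Gradient of f: grad f(x) = Q x + c = (-3, 0)
Constraint values g_i(x) = a_i^T x - b_i:
  g_1((-1, 0)) = 0
Stationarity residual: grad f(x) + sum_i lambda_i a_i = (0, 0)
  -> stationarity OK
Primal feasibility (all g_i <= 0): OK
Dual feasibility (all lambda_i >= 0): OK
Complementary slackness (lambda_i * g_i(x) = 0 for all i): OK

Verdict: yes, KKT holds.

yes


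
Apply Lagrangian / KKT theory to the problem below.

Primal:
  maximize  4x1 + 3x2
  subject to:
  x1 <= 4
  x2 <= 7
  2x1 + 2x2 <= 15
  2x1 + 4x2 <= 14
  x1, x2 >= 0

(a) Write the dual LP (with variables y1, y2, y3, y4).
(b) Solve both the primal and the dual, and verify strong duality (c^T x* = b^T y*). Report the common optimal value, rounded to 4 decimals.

The standard primal-dual pair for 'max c^T x s.t. A x <= b, x >= 0' is:
  Dual:  min b^T y  s.t.  A^T y >= c,  y >= 0.

So the dual LP is:
  minimize  4y1 + 7y2 + 15y3 + 14y4
  subject to:
    y1 + 2y3 + 2y4 >= 4
    y2 + 2y3 + 4y4 >= 3
    y1, y2, y3, y4 >= 0

Solving the primal: x* = (4, 1.5).
  primal value c^T x* = 20.5.
Solving the dual: y* = (2.5, 0, 0, 0.75).
  dual value b^T y* = 20.5.
Strong duality: c^T x* = b^T y*. Confirmed.

20.5


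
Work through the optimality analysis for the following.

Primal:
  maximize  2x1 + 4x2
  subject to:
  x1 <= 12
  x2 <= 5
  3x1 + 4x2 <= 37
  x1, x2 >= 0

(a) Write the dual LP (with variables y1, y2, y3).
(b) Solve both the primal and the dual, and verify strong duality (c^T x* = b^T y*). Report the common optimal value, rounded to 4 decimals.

The standard primal-dual pair for 'max c^T x s.t. A x <= b, x >= 0' is:
  Dual:  min b^T y  s.t.  A^T y >= c,  y >= 0.

So the dual LP is:
  minimize  12y1 + 5y2 + 37y3
  subject to:
    y1 + 3y3 >= 2
    y2 + 4y3 >= 4
    y1, y2, y3 >= 0

Solving the primal: x* = (5.6667, 5).
  primal value c^T x* = 31.3333.
Solving the dual: y* = (0, 1.3333, 0.6667).
  dual value b^T y* = 31.3333.
Strong duality: c^T x* = b^T y*. Confirmed.

31.3333


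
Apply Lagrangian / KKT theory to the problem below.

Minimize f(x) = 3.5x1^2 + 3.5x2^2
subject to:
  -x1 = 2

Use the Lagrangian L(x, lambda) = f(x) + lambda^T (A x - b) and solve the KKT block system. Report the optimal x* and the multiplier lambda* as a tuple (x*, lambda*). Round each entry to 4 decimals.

Form the Lagrangian:
  L(x, lambda) = (1/2) x^T Q x + c^T x + lambda^T (A x - b)
Stationarity (grad_x L = 0): Q x + c + A^T lambda = 0.
Primal feasibility: A x = b.

This gives the KKT block system:
  [ Q   A^T ] [ x     ]   [-c ]
  [ A    0  ] [ lambda ] = [ b ]

Solving the linear system:
  x*      = (-2, 0)
  lambda* = (-14)
  f(x*)   = 14

x* = (-2, 0), lambda* = (-14)


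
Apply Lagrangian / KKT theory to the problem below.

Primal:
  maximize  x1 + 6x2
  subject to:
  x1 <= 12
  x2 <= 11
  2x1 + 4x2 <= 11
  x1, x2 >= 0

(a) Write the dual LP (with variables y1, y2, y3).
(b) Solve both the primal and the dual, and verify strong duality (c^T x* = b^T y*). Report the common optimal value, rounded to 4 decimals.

The standard primal-dual pair for 'max c^T x s.t. A x <= b, x >= 0' is:
  Dual:  min b^T y  s.t.  A^T y >= c,  y >= 0.

So the dual LP is:
  minimize  12y1 + 11y2 + 11y3
  subject to:
    y1 + 2y3 >= 1
    y2 + 4y3 >= 6
    y1, y2, y3 >= 0

Solving the primal: x* = (0, 2.75).
  primal value c^T x* = 16.5.
Solving the dual: y* = (0, 0, 1.5).
  dual value b^T y* = 16.5.
Strong duality: c^T x* = b^T y*. Confirmed.

16.5


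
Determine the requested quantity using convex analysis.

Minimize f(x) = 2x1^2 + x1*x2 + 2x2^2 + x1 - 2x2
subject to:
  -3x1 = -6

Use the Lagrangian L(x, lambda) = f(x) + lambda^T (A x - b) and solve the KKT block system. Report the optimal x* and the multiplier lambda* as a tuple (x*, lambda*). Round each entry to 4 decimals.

Form the Lagrangian:
  L(x, lambda) = (1/2) x^T Q x + c^T x + lambda^T (A x - b)
Stationarity (grad_x L = 0): Q x + c + A^T lambda = 0.
Primal feasibility: A x = b.

This gives the KKT block system:
  [ Q   A^T ] [ x     ]   [-c ]
  [ A    0  ] [ lambda ] = [ b ]

Solving the linear system:
  x*      = (2, 0)
  lambda* = (3)
  f(x*)   = 10

x* = (2, 0), lambda* = (3)


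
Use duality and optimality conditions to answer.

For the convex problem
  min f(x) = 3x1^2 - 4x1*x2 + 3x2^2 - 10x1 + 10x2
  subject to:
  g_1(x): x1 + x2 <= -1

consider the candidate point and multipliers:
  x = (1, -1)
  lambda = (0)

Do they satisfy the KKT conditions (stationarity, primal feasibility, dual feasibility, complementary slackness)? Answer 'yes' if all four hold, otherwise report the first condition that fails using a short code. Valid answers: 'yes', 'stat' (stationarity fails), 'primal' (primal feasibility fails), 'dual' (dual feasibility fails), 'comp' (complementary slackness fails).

Gradient of f: grad f(x) = Q x + c = (0, 0)
Constraint values g_i(x) = a_i^T x - b_i:
  g_1((1, -1)) = 1
Stationarity residual: grad f(x) + sum_i lambda_i a_i = (0, 0)
  -> stationarity OK
Primal feasibility (all g_i <= 0): FAILS
Dual feasibility (all lambda_i >= 0): OK
Complementary slackness (lambda_i * g_i(x) = 0 for all i): OK

Verdict: the first failing condition is primal_feasibility -> primal.

primal


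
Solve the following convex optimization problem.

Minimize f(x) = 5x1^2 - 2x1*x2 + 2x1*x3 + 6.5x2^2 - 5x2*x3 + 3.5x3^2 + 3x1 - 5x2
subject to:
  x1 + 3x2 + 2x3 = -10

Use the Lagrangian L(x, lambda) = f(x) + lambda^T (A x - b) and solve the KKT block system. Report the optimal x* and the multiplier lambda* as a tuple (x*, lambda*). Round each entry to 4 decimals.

Form the Lagrangian:
  L(x, lambda) = (1/2) x^T Q x + c^T x + lambda^T (A x - b)
Stationarity (grad_x L = 0): Q x + c + A^T lambda = 0.
Primal feasibility: A x = b.

This gives the KKT block system:
  [ Q   A^T ] [ x     ]   [-c ]
  [ A    0  ] [ lambda ] = [ b ]

Solving the linear system:
  x*      = (-0.6205, -1.6181, -2.2625)
  lambda* = (4.494)
  f(x*)   = 25.5847

x* = (-0.6205, -1.6181, -2.2625), lambda* = (4.494)


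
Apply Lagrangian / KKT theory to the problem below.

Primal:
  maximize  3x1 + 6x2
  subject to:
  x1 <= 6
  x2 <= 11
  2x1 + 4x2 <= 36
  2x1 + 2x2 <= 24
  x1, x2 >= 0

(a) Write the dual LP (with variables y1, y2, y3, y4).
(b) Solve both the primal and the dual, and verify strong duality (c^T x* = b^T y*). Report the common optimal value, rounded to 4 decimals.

The standard primal-dual pair for 'max c^T x s.t. A x <= b, x >= 0' is:
  Dual:  min b^T y  s.t.  A^T y >= c,  y >= 0.

So the dual LP is:
  minimize  6y1 + 11y2 + 36y3 + 24y4
  subject to:
    y1 + 2y3 + 2y4 >= 3
    y2 + 4y3 + 2y4 >= 6
    y1, y2, y3, y4 >= 0

Solving the primal: x* = (6, 6).
  primal value c^T x* = 54.
Solving the dual: y* = (0, 0, 1.5, 0).
  dual value b^T y* = 54.
Strong duality: c^T x* = b^T y*. Confirmed.

54


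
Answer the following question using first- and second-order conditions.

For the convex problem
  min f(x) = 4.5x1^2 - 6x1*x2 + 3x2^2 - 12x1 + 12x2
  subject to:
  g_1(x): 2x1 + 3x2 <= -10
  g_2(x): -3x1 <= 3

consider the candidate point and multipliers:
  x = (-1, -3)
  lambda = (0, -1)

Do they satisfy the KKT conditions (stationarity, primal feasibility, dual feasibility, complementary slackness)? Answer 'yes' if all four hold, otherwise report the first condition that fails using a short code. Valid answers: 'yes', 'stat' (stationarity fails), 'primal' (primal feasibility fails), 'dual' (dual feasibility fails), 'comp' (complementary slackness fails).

Gradient of f: grad f(x) = Q x + c = (-3, 0)
Constraint values g_i(x) = a_i^T x - b_i:
  g_1((-1, -3)) = -1
  g_2((-1, -3)) = 0
Stationarity residual: grad f(x) + sum_i lambda_i a_i = (0, 0)
  -> stationarity OK
Primal feasibility (all g_i <= 0): OK
Dual feasibility (all lambda_i >= 0): FAILS
Complementary slackness (lambda_i * g_i(x) = 0 for all i): OK

Verdict: the first failing condition is dual_feasibility -> dual.

dual


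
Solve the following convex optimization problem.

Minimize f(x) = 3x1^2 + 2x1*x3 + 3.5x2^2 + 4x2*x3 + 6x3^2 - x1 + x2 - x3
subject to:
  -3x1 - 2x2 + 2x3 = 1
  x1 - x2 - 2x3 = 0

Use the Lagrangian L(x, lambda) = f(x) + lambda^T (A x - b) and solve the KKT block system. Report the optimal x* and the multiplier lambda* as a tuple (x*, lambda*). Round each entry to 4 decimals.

Form the Lagrangian:
  L(x, lambda) = (1/2) x^T Q x + c^T x + lambda^T (A x - b)
Stationarity (grad_x L = 0): Q x + c + A^T lambda = 0.
Primal feasibility: A x = b.

This gives the KKT block system:
  [ Q   A^T ] [ x     ]   [-c ]
  [ A    0  ] [ lambda ] = [ b ]

Solving the linear system:
  x*      = (0.0306, -0.3537, 0.1922)
  lambda* = (-0.2279, -0.2517)
  f(x*)   = -0.1743

x* = (0.0306, -0.3537, 0.1922), lambda* = (-0.2279, -0.2517)


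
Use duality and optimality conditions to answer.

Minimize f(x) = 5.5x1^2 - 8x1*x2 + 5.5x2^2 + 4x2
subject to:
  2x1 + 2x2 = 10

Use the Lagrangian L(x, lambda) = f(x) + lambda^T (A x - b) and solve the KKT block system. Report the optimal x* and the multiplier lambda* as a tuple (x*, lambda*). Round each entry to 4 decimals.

Form the Lagrangian:
  L(x, lambda) = (1/2) x^T Q x + c^T x + lambda^T (A x - b)
Stationarity (grad_x L = 0): Q x + c + A^T lambda = 0.
Primal feasibility: A x = b.

This gives the KKT block system:
  [ Q   A^T ] [ x     ]   [-c ]
  [ A    0  ] [ lambda ] = [ b ]

Solving the linear system:
  x*      = (2.6053, 2.3947)
  lambda* = (-4.75)
  f(x*)   = 28.5395

x* = (2.6053, 2.3947), lambda* = (-4.75)


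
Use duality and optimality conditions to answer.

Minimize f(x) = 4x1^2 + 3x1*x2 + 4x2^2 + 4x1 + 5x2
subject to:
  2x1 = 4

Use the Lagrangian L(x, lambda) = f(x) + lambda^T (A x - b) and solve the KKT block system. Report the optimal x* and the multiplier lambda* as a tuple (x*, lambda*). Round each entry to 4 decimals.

Form the Lagrangian:
  L(x, lambda) = (1/2) x^T Q x + c^T x + lambda^T (A x - b)
Stationarity (grad_x L = 0): Q x + c + A^T lambda = 0.
Primal feasibility: A x = b.

This gives the KKT block system:
  [ Q   A^T ] [ x     ]   [-c ]
  [ A    0  ] [ lambda ] = [ b ]

Solving the linear system:
  x*      = (2, -1.375)
  lambda* = (-7.9375)
  f(x*)   = 16.4375

x* = (2, -1.375), lambda* = (-7.9375)


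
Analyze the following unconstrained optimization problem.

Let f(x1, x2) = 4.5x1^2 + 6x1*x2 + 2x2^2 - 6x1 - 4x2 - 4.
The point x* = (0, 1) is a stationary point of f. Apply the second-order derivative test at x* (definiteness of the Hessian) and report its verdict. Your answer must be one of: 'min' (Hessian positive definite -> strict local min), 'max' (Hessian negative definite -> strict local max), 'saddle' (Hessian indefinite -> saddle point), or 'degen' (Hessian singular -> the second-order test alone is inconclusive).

Compute the Hessian H = grad^2 f:
  H = [[9, 6], [6, 4]]
Verify stationarity: grad f(x*) = H x* + g = (0, 0).
Eigenvalues of H: 0, 13.
H has a zero eigenvalue (singular; positive semidefinite but not definite), so H is neither positive definite, negative definite, nor indefinite. The second-order test alone is inconclusive -> degen.
(Indeed, f is constant along the null direction of H through x*, so x* is not a strict local extremum.)

degen
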